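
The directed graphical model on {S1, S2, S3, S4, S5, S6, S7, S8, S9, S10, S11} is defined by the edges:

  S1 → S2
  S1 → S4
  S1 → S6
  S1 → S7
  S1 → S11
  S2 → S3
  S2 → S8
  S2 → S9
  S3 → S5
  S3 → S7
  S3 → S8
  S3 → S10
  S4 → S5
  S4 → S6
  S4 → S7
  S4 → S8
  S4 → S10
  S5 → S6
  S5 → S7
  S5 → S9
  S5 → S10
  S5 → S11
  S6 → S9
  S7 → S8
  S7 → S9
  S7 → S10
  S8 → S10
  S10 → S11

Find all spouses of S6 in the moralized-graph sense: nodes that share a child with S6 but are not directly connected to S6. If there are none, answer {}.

{S2, S7}

Children of S6: S9.
  S9: S2, S5, S7
Excluding nodes already adjacent to S6 (S1, S4, S5, S9), the co-parent-only contribution is {S2, S7}.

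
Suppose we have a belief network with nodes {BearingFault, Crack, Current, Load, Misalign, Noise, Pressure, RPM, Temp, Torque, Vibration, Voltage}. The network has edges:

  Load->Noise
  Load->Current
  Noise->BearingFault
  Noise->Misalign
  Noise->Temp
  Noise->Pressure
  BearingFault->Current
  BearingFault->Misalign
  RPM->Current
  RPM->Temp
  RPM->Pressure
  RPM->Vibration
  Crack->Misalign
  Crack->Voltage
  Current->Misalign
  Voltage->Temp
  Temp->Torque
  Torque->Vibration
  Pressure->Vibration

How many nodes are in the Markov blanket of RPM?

Recall MB(v) = parents ∪ children ∪ spouses, where spouses are the other parents of v's children.
RPM has no parents.
RPM has children Current, Pressure, Temp, Vibration.
Parents of each child, excluding RPM:
  parents(Current) \ {RPM} = {BearingFault, Load}.
  Temp's other parents are Noise, Voltage.
  Pressure's other parent is Noise.
  Vibration also has parents Pressure, Torque.
MB(RPM) = {BearingFault, Current, Load, Noise, Pressure, Temp, Torque, Vibration, Voltage}, which has 9 nodes.

9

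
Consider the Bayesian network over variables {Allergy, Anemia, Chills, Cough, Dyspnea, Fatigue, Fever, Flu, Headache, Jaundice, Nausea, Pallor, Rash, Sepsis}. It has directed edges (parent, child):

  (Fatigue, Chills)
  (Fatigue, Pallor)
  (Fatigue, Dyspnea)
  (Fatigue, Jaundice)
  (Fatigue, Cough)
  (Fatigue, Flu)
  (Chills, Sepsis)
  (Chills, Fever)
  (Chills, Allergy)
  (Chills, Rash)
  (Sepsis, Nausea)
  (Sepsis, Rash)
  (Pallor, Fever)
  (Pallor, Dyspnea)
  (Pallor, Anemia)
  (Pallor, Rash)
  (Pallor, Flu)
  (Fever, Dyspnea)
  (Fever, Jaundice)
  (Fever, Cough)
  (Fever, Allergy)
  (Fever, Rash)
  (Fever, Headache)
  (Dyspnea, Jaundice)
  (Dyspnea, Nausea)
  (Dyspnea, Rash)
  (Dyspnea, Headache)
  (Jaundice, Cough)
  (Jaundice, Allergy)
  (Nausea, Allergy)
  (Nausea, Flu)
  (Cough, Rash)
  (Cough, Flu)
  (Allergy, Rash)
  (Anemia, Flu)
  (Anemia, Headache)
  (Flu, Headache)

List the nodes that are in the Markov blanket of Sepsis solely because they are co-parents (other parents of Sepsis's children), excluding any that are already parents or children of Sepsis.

{Allergy, Cough, Dyspnea, Fever, Pallor}

Children of Sepsis: Nausea, Rash.
  Nausea: Dyspnea
  Rash: Allergy, Chills, Cough, Dyspnea, Fever, Pallor
Excluding nodes already adjacent to Sepsis (Chills, Nausea, Rash), the co-parent-only contribution is {Allergy, Cough, Dyspnea, Fever, Pallor}.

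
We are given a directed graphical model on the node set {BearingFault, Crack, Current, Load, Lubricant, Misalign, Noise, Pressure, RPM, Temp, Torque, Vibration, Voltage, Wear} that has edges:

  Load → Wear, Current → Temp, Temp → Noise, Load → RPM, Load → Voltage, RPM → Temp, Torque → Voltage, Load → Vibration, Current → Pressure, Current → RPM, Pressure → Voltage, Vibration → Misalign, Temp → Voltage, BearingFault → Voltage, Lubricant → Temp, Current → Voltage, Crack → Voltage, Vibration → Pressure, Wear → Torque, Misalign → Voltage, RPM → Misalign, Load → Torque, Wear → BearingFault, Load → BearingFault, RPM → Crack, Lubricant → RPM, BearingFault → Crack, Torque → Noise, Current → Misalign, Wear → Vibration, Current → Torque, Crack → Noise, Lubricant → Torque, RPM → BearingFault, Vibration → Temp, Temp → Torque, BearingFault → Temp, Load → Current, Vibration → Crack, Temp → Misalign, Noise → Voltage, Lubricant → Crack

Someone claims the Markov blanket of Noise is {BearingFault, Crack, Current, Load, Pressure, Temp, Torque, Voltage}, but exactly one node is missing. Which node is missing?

Misalign

A node's Markov blanket = Pa ∪ Ch ∪ (parents of Ch other than the node itself).
Ch(Noise) = {Voltage}.
Parents of Noise: Crack, Temp, Torque.
For each child, the remaining parents (spouses of Noise):
  parents(Voltage) \ {Noise} = {BearingFault, Crack, Current, Load, Misalign, Pressure, Temp, Torque}.
MB(Noise) = {BearingFault, Crack, Current, Load, Misalign, Pressure, Temp, Torque, Voltage}.
Comparing with the claimed set, Misalign is missing.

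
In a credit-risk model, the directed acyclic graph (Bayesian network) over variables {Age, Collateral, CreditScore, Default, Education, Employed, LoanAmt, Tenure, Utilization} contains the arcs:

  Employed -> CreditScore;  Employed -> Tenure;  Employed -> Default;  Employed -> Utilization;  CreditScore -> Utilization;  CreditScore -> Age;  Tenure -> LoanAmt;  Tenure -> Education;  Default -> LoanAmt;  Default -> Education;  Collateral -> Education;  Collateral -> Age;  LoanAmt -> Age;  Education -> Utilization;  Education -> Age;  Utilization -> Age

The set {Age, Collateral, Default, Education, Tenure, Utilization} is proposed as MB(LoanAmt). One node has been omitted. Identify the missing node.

CreditScore

LoanAmt's parents: Default, Tenure.
Ch(LoanAmt) = {Age}.
Other parents of LoanAmt's children:
  Age: Collateral, CreditScore, Education, Utilization
MB(LoanAmt) = {Age, Collateral, CreditScore, Default, Education, Tenure, Utilization}.
Comparing with the claimed set, CreditScore is missing.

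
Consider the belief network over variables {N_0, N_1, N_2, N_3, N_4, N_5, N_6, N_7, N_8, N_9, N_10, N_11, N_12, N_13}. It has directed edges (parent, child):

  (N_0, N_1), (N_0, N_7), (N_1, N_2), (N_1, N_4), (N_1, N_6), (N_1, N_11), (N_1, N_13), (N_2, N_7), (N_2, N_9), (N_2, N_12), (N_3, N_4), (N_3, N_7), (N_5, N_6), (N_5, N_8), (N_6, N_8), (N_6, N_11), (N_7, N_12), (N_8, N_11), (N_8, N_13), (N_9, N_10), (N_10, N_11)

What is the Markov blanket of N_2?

By definition, MB(N_2) is built from N_2's parents, N_2's children, and the co-parents of N_2.
N_2's parents: N_1.
Ch(N_2) = {N_7, N_9, N_12}.
Other parents of N_2's children:
  parents(N_7) \ {N_2} = {N_0, N_3}.
  N_9: no additional parents.
  N_12's other parent is N_7.
So the Markov blanket of N_2 is {N_0, N_1, N_3, N_7, N_9, N_12}.

{N_0, N_1, N_3, N_7, N_9, N_12}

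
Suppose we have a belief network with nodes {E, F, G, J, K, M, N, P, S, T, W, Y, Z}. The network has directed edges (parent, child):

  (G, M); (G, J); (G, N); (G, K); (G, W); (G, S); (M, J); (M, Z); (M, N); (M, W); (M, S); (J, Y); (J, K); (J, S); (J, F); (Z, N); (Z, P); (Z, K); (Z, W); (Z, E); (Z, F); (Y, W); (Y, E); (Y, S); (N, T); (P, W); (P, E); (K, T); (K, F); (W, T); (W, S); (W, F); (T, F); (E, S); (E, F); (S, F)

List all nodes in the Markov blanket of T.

{E, F, J, K, N, S, W, Z}

Recall MB(v) = parents ∪ children ∪ spouses, where spouses are the other parents of v's children.
Pa(T) = {K, N, W}.
Children of T: F.
Other parents of T's children:
  parents(F) \ {T} = {E, J, K, S, W, Z}.
Taking the union gives {E, F, J, K, N, S, W, Z}.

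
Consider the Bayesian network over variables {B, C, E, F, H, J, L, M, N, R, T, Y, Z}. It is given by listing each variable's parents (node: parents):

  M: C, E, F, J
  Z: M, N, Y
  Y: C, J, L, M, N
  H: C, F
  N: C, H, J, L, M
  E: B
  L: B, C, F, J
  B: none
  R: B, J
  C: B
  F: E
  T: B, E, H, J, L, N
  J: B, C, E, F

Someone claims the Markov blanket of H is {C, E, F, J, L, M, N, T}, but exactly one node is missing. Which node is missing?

By definition, MB(H) is built from H's parents, H's children, and the co-parents of H.
Children of H: N, T.
H's parents: C, F.
Parents of each child, excluding H:
  N also has parents C, J, L, M.
  T also has parents B, E, J, L, N.
MB(H) = {B, C, E, F, J, L, M, N, T}.
Comparing with the claimed set, B is missing.

B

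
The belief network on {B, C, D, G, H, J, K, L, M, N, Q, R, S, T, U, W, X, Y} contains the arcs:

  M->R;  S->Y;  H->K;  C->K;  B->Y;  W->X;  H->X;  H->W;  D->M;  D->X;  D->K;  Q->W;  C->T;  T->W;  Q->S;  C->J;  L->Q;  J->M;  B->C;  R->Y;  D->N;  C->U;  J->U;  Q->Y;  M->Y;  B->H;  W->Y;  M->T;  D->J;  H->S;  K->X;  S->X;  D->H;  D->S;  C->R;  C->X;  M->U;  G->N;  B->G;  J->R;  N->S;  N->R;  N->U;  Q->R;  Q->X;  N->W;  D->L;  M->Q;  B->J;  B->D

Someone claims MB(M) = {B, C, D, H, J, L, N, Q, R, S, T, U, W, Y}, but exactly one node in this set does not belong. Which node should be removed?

H

M's parents: D, J.
Children of M: Q, R, T, U, Y.
Parents of each child, excluding M:
  parents(Q) \ {M} = {L}.
  parents(R) \ {M} = {C, J, N, Q}.
  parents(T) \ {M} = {C}.
  U's other parents are C, J, N.
  parents(Y) \ {M} = {B, Q, R, S, W}.
MB(M) = {B, C, D, J, L, N, Q, R, S, T, U, W, Y}.
H is neither a parent, child, nor co-parent of M, so it does not belong.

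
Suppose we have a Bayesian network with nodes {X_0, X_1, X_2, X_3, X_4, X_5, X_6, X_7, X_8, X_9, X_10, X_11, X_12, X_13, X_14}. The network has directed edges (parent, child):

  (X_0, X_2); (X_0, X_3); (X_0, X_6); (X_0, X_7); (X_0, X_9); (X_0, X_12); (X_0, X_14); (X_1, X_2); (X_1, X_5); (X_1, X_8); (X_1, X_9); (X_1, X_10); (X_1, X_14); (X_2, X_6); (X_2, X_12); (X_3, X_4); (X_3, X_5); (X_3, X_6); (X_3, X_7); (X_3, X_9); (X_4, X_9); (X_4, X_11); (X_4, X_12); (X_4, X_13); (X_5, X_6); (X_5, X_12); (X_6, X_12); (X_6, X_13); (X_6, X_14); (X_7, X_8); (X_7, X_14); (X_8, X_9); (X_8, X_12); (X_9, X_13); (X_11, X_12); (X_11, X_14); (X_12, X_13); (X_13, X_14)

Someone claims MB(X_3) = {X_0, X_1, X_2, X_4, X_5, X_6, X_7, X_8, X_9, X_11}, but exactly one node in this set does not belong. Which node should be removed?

X_11

X_3's parents: X_0.
X_3 has children X_4, X_5, X_6, X_7, X_9.
For each child, the remaining parents (spouses of X_3):
  X_4: —
  X_5: X_1
  X_6: X_0, X_2, X_5
  X_7: X_0
  X_9: X_0, X_1, X_4, X_8
MB(X_3) = {X_0, X_1, X_2, X_4, X_5, X_6, X_7, X_8, X_9}.
X_11 is neither a parent, child, nor co-parent of X_3, so it does not belong.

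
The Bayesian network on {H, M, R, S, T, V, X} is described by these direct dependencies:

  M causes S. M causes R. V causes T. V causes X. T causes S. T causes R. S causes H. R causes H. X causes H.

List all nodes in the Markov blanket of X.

{H, R, S, V}

The Markov blanket of a node is its parents, its children, and the other parents of its children.
Ch(X) = {H}.
Parents of X: V.
Other parents of X's children:
  parents(H) \ {X} = {R, S}.
MB(X) = {H, R, S, V}.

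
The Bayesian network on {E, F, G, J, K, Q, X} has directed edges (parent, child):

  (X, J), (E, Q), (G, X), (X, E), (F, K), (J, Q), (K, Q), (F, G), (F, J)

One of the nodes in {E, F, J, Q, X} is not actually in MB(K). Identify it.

Recall MB(v) = parents ∪ children ∪ spouses, where spouses are the other parents of v's children.
Pa(K) = {F}.
K's children: Q.
Other parents of K's children:
  Q's other parents are E, J.
MB(K) = {E, F, J, Q}.
X is neither a parent, child, nor co-parent of K, so it does not belong.

X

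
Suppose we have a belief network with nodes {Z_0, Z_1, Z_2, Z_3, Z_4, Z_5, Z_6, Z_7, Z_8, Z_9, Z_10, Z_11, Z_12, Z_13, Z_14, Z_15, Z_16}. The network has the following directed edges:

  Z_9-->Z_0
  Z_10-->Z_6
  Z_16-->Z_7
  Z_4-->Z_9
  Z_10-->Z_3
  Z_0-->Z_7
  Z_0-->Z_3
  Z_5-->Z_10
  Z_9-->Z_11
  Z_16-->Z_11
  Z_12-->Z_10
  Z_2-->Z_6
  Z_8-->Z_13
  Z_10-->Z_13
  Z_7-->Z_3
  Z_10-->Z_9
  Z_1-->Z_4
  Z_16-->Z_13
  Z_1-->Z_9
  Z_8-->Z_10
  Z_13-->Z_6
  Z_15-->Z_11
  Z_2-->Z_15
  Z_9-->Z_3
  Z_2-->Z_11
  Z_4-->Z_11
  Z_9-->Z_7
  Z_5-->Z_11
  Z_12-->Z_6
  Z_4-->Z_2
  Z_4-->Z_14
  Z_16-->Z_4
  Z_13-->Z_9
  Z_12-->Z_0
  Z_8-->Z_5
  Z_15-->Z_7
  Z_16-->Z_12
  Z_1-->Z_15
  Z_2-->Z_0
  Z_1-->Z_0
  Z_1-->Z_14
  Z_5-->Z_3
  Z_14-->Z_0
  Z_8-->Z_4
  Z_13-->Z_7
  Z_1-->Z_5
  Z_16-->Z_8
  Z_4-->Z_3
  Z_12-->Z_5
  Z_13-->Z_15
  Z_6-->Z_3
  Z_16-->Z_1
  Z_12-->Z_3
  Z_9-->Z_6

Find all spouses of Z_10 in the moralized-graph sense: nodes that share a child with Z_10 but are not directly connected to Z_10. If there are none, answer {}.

Children of Z_10: Z_3, Z_6, Z_9, Z_13.
  Z_13 also has parents Z_8, Z_16.
  Z_9's other parents are Z_1, Z_4, Z_13.
  Z_6 also has parents Z_2, Z_9, Z_12, Z_13.
  Z_3's other parents are Z_0, Z_4, Z_5, Z_6, Z_7, Z_9, Z_12.
Excluding nodes already adjacent to Z_10 (Z_3, Z_5, Z_6, Z_8, Z_9, Z_12, Z_13), the co-parent-only contribution is {Z_0, Z_1, Z_2, Z_4, Z_7, Z_16}.

{Z_0, Z_1, Z_2, Z_4, Z_7, Z_16}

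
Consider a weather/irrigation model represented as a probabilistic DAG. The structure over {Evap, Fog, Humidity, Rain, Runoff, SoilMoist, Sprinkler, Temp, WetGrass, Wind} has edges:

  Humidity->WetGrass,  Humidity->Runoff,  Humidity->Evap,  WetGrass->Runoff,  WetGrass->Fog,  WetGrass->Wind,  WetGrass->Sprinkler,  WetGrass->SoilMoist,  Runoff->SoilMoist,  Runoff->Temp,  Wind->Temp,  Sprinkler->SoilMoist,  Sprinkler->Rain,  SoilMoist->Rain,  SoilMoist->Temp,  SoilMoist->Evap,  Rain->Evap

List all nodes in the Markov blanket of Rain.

Rain has parents SoilMoist, Sprinkler.
Ch(Rain) = {Evap}.
For each child, the remaining parents (spouses of Rain):
  Evap: Humidity, SoilMoist
MB(Rain) = {Evap, Humidity, SoilMoist, Sprinkler}.

{Evap, Humidity, SoilMoist, Sprinkler}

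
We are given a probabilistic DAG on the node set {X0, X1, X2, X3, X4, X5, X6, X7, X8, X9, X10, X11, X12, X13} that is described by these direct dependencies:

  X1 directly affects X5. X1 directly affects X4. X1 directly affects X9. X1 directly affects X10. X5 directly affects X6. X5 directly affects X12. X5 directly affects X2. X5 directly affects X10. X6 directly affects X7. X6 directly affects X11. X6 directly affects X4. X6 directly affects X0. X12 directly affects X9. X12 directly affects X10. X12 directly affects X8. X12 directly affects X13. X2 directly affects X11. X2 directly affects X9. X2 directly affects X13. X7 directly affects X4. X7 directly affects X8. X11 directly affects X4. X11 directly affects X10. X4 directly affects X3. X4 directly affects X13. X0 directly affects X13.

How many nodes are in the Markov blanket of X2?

A node's Markov blanket = Pa ∪ Ch ∪ (parents of Ch other than the node itself).
Ch(X2) = {X9, X11, X13}.
Parents of X2: X5.
For each child, the remaining parents (spouses of X2):
  X11: X6
  X9: X1, X12
  X13: X0, X4, X12
MB(X2) = {X0, X1, X4, X5, X6, X9, X11, X12, X13}, which has 9 nodes.

9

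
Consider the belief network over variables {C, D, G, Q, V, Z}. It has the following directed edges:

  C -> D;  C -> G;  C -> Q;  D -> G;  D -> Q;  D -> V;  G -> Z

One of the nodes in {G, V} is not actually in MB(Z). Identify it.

Z has parent G.
Children of Z: none.
Z has no children, so there are no co-parents.
MB(Z) = {G}.
V is neither a parent, child, nor co-parent of Z, so it does not belong.

V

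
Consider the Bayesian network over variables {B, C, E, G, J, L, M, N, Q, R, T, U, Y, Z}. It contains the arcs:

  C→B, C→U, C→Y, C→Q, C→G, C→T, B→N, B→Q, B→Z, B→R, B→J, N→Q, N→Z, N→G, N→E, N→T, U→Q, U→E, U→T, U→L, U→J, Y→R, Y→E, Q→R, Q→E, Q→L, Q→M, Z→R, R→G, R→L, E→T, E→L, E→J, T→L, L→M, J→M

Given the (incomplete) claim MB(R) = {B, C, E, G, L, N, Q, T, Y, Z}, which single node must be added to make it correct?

U

R has parents B, Q, Y, Z.
Children of R: G, L.
Other parents of R's children:
  G: C, N
  L: E, Q, T, U
MB(R) = {B, C, E, G, L, N, Q, T, U, Y, Z}.
Comparing with the claimed set, U is missing.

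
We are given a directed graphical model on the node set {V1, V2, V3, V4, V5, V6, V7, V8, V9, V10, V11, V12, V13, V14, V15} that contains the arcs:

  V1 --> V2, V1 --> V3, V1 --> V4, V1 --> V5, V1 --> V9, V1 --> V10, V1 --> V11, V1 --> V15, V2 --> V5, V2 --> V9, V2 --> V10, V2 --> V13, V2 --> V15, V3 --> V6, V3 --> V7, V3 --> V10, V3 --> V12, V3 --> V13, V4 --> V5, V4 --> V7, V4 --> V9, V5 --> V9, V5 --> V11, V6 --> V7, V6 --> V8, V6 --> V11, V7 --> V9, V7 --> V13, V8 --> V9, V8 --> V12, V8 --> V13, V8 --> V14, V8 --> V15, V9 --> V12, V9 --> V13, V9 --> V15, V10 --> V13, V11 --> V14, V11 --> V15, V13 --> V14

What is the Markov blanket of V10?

Parents of V10: V1, V2, V3.
V10 has child V13.
Parents of each child, excluding V10:
  V13 also has parents V2, V3, V7, V8, V9.
Union: {V1, V2, V3} ∪ {V13} ∪ {V2, V3, V7, V8, V9} = {V1, V2, V3, V7, V8, V9, V13}.

{V1, V2, V3, V7, V8, V9, V13}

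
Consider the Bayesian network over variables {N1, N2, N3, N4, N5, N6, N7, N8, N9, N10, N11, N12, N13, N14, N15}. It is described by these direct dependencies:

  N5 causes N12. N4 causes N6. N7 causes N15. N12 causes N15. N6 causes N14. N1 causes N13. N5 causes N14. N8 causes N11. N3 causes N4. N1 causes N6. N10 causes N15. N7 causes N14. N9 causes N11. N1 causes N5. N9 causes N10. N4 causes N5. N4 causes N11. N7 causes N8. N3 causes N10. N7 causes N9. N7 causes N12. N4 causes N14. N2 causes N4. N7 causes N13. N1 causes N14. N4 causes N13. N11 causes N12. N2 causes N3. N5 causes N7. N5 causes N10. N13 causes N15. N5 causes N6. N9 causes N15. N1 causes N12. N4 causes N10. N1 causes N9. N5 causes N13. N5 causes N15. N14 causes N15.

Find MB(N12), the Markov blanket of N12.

{N1, N5, N7, N9, N10, N11, N13, N14, N15}

The Markov blanket of a node is its parents, its children, and the other parents of its children.
N12's parents: N1, N5, N7, N11.
N12's children: N15.
Co-parents of N12 (other parents of its children):
  N15: N5, N7, N9, N10, N13, N14
Union: {N1, N5, N7, N11} ∪ {N15} ∪ {N5, N7, N9, N10, N13, N14} = {N1, N5, N7, N9, N10, N11, N13, N14, N15}.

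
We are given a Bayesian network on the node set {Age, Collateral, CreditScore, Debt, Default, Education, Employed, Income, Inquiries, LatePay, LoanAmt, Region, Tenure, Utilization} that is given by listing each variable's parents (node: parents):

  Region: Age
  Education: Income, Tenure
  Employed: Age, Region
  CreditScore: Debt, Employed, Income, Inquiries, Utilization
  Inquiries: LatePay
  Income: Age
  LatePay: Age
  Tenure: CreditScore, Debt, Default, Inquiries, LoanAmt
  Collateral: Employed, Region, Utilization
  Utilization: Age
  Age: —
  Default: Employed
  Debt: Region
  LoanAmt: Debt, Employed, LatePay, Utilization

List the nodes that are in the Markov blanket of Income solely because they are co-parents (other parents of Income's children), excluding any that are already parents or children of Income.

{Debt, Employed, Inquiries, Tenure, Utilization}

Children of Income: CreditScore, Education.
  CreditScore: Debt, Employed, Inquiries, Utilization
  Education: Tenure
Excluding nodes already adjacent to Income (Age, CreditScore, Education), the co-parent-only contribution is {Debt, Employed, Inquiries, Tenure, Utilization}.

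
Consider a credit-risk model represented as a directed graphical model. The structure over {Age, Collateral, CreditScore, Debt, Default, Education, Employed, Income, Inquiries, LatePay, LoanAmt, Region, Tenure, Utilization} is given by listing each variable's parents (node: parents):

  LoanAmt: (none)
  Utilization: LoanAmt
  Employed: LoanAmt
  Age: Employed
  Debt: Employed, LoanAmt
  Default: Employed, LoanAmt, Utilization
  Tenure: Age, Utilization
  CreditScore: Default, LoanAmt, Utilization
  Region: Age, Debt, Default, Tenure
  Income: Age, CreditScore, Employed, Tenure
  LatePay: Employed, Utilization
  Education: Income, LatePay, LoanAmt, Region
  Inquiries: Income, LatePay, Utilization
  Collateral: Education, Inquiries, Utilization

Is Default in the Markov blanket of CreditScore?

Default is a parent of CreditScore.
So Default ∈ MB(CreditScore).

Yes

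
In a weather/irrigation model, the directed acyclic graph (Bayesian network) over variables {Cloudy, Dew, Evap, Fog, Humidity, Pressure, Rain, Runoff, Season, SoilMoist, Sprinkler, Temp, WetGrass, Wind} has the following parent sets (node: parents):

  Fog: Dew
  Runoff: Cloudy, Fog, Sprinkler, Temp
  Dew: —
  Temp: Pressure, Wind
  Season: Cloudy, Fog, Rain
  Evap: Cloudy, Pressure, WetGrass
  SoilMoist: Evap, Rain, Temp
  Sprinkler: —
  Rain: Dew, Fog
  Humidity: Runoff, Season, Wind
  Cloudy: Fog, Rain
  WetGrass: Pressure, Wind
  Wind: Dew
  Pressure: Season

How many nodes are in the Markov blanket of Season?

The Markov blanket of a node is its parents, its children, and the other parents of its children.
Pa(Season) = {Cloudy, Fog, Rain}.
Season's children: Humidity, Pressure.
Co-parents of Season (other parents of its children):
  Pressure: no additional parents.
  Humidity's other parents are Runoff, Wind.
MB(Season) = {Cloudy, Fog, Humidity, Pressure, Rain, Runoff, Wind}, which has 7 nodes.

7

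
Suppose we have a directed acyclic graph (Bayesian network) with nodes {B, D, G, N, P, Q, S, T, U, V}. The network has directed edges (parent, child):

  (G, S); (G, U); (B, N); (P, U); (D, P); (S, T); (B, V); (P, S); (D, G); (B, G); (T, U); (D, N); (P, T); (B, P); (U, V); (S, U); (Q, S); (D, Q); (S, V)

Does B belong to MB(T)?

Pa(T) = {P, S}.
Ch(T) = {U}.
Other parents of T's children:
  parents(U) \ {T} = {G, P, S}.
MB(T) = {G, P, S, U}; B is not in this set.

No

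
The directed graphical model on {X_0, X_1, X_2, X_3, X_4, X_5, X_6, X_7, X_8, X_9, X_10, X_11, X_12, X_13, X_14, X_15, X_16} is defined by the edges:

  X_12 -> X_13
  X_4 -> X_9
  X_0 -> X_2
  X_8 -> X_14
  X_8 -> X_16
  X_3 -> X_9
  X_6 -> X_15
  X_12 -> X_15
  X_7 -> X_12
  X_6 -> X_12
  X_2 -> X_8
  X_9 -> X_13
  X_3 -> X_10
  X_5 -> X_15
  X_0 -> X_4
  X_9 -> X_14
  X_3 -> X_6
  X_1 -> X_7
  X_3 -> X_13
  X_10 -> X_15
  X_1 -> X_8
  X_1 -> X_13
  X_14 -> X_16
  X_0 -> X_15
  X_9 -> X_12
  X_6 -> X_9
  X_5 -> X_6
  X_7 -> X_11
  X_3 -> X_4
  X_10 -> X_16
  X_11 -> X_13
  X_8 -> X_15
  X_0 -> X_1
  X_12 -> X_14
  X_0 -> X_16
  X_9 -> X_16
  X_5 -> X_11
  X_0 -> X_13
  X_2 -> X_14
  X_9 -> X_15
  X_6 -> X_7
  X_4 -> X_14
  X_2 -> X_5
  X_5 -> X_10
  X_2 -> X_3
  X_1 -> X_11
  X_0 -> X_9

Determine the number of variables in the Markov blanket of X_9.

16

X_9's parents: X_0, X_3, X_4, X_6.
Ch(X_9) = {X_12, X_13, X_14, X_15, X_16}.
Other parents of X_9's children:
  X_12: X_6, X_7
  X_13: X_0, X_1, X_3, X_11, X_12
  X_14: X_2, X_4, X_8, X_12
  X_15: X_0, X_5, X_6, X_8, X_10, X_12
  X_16: X_0, X_8, X_10, X_14
MB(X_9) = {X_0, X_1, X_2, X_3, X_4, X_5, X_6, X_7, X_8, X_10, X_11, X_12, X_13, X_14, X_15, X_16}, which has 16 nodes.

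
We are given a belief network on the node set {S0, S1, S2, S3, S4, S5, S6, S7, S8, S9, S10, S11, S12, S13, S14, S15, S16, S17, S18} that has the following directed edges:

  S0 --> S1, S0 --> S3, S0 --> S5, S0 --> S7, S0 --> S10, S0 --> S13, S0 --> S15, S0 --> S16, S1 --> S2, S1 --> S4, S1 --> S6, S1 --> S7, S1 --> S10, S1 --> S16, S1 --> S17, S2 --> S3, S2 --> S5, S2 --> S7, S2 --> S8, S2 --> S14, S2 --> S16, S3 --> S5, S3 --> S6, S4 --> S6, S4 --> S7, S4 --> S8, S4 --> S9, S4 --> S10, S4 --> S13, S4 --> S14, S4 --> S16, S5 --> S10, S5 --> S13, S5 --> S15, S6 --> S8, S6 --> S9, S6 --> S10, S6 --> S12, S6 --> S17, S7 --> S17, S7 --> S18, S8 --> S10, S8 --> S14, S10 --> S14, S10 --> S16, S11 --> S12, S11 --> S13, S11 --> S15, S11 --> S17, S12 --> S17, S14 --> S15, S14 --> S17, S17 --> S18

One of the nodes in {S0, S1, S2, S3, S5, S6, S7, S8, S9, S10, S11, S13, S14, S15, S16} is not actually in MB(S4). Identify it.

A node's Markov blanket = Pa ∪ Ch ∪ (parents of Ch other than the node itself).
S4's parents: S1.
Ch(S4) = {S6, S7, S8, S9, S10, S13, S14, S16}.
Co-parents of S4 (other parents of its children):
  S6 also has parents S1, S3.
  S7's other parents are S0, S1, S2.
  S8 also has parents S2, S6.
  S9's other parent is S6.
  S10's other parents are S0, S1, S5, S6, S8.
  S13 also has parents S0, S5, S11.
  S14's other parents are S2, S8, S10.
  S16 also has parents S0, S1, S2, S10.
MB(S4) = {S0, S1, S2, S3, S5, S6, S7, S8, S9, S10, S11, S13, S14, S16}.
S15 is neither a parent, child, nor co-parent of S4, so it does not belong.

S15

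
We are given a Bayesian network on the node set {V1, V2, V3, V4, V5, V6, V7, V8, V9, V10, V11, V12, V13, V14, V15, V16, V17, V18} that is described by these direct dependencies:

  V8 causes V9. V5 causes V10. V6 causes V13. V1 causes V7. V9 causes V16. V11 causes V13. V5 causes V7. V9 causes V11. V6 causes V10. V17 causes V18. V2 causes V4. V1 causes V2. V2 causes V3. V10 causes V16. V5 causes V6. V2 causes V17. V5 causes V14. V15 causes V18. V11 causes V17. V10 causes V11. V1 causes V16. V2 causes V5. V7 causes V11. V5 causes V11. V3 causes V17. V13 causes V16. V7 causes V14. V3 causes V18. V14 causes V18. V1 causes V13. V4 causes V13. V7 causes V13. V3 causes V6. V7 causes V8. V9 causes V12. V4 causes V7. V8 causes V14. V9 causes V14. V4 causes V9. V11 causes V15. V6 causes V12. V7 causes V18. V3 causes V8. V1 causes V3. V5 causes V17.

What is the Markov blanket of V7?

A node's Markov blanket = Pa ∪ Ch ∪ (parents of Ch other than the node itself).
Parents of V7: V1, V4, V5.
Ch(V7) = {V8, V11, V13, V14, V18}.
Co-parents of V7 (other parents of its children):
  parents(V8) \ {V7} = {V3}.
  parents(V11) \ {V7} = {V5, V9, V10}.
  parents(V13) \ {V7} = {V1, V4, V6, V11}.
  V14's other parents are V5, V8, V9.
  parents(V18) \ {V7} = {V3, V14, V15, V17}.
MB(V7) = {V1, V3, V4, V5, V6, V8, V9, V10, V11, V13, V14, V15, V17, V18}.

{V1, V3, V4, V5, V6, V8, V9, V10, V11, V13, V14, V15, V17, V18}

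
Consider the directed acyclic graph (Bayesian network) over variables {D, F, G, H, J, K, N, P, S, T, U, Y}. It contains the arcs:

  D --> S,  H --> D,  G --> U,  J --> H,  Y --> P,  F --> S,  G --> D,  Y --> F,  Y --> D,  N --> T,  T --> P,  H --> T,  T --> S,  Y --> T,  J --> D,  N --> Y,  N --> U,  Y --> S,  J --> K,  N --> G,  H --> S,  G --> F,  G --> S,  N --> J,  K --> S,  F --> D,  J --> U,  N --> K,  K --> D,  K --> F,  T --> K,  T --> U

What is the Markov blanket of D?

Parents of D: F, G, H, J, K, Y.
Children of D: S.
Other parents of D's children:
  S's other parents are F, G, H, K, T, Y.
MB(D) = {F, G, H, J, K, S, T, Y}.

{F, G, H, J, K, S, T, Y}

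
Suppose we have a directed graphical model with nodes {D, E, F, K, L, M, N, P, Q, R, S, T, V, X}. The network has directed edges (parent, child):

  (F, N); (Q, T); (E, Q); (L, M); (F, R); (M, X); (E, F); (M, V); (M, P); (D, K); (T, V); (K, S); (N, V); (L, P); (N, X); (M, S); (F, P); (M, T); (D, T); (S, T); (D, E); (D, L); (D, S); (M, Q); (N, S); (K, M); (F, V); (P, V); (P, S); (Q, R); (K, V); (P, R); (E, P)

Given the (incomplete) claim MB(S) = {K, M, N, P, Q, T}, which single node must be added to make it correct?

Pa(S) = {D, K, M, N, P}.
Children of S: T.
Co-parents of S (other parents of its children):
  T also has parents D, M, Q.
MB(S) = {D, K, M, N, P, Q, T}.
Comparing with the claimed set, D is missing.

D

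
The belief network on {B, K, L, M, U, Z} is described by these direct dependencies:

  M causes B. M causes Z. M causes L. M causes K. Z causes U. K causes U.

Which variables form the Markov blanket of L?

L's parents: M.
L's children: none.
With no children, L has no spouses; the co-parent set is empty.
So the Markov blanket of L is {M}.

{M}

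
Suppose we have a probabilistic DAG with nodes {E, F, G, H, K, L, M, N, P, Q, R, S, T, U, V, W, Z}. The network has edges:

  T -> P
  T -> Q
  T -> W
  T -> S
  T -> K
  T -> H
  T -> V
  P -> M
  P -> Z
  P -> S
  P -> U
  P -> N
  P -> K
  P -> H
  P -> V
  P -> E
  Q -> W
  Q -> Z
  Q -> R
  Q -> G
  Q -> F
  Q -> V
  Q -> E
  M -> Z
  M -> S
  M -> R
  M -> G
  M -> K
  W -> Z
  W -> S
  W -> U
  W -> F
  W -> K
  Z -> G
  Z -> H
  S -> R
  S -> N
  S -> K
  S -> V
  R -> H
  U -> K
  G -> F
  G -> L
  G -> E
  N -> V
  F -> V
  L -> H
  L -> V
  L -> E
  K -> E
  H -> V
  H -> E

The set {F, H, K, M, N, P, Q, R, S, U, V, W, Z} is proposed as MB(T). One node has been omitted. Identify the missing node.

L

Children of T: H, K, P, Q, S, V, W.
Parents of T: none.
Co-parents of T (other parents of its children):
  P: no additional parents.
  Q: no additional parents.
  parents(W) \ {T} = {Q}.
  S's other parents are M, P, W.
  parents(K) \ {T} = {M, P, S, U, W}.
  H's other parents are L, P, R, Z.
  V's other parents are F, H, L, N, P, Q, S.
MB(T) = {F, H, K, L, M, N, P, Q, R, S, U, V, W, Z}.
Comparing with the claimed set, L is missing.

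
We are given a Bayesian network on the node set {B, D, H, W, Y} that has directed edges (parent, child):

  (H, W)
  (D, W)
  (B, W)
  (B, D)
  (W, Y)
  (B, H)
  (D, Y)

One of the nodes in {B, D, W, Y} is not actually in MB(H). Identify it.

Recall MB(v) = parents ∪ children ∪ spouses, where spouses are the other parents of v's children.
H has parent B.
Ch(H) = {W}.
For each child, the remaining parents (spouses of H):
  W: B, D
MB(H) = {B, D, W}.
Y is neither a parent, child, nor co-parent of H, so it does not belong.

Y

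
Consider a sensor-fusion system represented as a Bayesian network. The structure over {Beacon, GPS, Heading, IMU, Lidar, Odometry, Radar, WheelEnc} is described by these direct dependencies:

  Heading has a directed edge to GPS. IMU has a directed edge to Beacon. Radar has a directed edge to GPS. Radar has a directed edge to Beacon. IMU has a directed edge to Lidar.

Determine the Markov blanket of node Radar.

{Beacon, GPS, Heading, IMU}

Pa(Radar) = {}.
Ch(Radar) = {Beacon, GPS}.
Co-parents of Radar (other parents of its children):
  parents(Beacon) \ {Radar} = {IMU}.
  GPS also has parent Heading.
So the Markov blanket of Radar is {Beacon, GPS, Heading, IMU}.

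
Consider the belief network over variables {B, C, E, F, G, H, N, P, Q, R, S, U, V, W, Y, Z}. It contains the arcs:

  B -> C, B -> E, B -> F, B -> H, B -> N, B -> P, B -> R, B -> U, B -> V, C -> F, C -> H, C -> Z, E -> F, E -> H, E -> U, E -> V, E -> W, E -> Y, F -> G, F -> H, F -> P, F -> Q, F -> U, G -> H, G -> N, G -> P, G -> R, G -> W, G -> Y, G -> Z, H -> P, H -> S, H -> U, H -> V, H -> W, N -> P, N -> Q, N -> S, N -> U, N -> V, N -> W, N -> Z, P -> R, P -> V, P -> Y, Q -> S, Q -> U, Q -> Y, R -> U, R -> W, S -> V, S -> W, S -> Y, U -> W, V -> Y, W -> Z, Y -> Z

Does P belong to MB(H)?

P is a child of H.
So P ∈ MB(H).

Yes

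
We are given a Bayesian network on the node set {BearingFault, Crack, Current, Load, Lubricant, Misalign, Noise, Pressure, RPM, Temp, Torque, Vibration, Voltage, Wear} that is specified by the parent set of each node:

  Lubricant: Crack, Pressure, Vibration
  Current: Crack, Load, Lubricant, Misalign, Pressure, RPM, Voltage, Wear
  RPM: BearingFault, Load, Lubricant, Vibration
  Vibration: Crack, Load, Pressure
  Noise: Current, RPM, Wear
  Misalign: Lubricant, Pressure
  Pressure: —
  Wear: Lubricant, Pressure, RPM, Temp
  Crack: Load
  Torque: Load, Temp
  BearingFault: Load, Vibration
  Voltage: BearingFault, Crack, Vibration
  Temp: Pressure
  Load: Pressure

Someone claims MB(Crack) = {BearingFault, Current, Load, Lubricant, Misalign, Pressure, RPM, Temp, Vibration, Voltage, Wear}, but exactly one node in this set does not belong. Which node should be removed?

Crack's children: Current, Lubricant, Vibration, Voltage.
Crack's parents: Load.
Co-parents of Crack (other parents of its children):
  Vibration's other parents are Load, Pressure.
  parents(Voltage) \ {Crack} = {BearingFault, Vibration}.
  Lubricant's other parents are Pressure, Vibration.
  Current also has parents Load, Lubricant, Misalign, Pressure, RPM, Voltage, Wear.
MB(Crack) = {BearingFault, Current, Load, Lubricant, Misalign, Pressure, RPM, Vibration, Voltage, Wear}.
Temp is neither a parent, child, nor co-parent of Crack, so it does not belong.

Temp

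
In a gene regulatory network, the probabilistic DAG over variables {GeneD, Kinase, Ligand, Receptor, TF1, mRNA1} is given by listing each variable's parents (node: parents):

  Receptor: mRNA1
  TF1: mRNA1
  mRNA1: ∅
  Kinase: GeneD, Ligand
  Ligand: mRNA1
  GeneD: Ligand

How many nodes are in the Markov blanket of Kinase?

Children of Kinase: none.
Parents of Kinase: GeneD, Ligand.
With no children, Kinase has no spouses; the co-parent set is empty.
MB(Kinase) = {GeneD, Ligand}, which has 2 nodes.

2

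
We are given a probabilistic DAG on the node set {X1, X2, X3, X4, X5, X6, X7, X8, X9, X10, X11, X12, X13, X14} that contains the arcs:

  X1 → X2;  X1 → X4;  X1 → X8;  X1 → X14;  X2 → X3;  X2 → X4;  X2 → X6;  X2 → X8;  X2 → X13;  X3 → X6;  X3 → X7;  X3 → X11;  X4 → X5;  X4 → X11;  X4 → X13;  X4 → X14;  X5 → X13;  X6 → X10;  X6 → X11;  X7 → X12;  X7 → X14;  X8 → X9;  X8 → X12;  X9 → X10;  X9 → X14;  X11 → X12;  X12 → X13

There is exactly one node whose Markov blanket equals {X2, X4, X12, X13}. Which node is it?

X5

The target node must have every member of {X2, X4, X12, X13} as a parent, child, or co-parent, and no others.
Parents of X5: X4; children: X13; co-parents: X2, X4, X12.
These exactly cover the given set, so the node is X5.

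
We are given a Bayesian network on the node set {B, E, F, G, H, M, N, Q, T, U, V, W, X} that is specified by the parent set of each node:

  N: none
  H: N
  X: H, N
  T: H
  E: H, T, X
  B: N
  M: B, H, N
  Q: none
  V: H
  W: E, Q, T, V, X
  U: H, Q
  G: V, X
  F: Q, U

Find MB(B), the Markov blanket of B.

By definition, MB(B) is built from B's parents, B's children, and the co-parents of B.
B's children: M.
Parents of B: N.
Parents of each child, excluding B:
  M also has parents H, N.
Taking the union gives {H, M, N}.

{H, M, N}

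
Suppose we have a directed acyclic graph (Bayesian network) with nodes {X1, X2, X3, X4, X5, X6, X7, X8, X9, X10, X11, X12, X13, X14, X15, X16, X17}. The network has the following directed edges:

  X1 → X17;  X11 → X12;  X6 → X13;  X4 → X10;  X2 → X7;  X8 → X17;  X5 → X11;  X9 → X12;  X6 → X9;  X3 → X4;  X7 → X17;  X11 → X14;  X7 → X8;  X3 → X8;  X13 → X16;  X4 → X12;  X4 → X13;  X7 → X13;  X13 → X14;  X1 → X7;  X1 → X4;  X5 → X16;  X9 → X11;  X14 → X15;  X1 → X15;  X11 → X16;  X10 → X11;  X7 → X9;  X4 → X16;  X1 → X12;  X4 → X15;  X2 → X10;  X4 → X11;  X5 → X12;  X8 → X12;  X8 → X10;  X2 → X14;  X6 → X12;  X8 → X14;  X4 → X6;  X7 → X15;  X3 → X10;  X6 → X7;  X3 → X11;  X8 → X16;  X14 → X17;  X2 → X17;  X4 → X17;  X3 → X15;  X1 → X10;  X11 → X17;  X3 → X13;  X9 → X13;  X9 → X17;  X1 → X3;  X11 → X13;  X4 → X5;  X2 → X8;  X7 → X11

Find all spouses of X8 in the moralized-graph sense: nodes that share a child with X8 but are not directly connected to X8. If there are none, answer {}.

{X1, X4, X5, X6, X9, X11, X13}

Children of X8: X10, X12, X14, X16, X17.
  parents(X10) \ {X8} = {X1, X2, X3, X4}.
  X12's other parents are X1, X4, X5, X6, X9, X11.
  parents(X14) \ {X8} = {X2, X11, X13}.
  parents(X16) \ {X8} = {X4, X5, X11, X13}.
  parents(X17) \ {X8} = {X1, X2, X4, X7, X9, X11, X14}.
Excluding nodes already adjacent to X8 (X2, X3, X7, X10, X12, X14, X16, X17), the co-parent-only contribution is {X1, X4, X5, X6, X9, X11, X13}.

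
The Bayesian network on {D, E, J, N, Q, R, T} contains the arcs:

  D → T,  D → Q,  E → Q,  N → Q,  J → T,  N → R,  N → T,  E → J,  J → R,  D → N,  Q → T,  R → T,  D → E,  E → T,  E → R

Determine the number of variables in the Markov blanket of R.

By definition, MB(R) is built from R's parents, R's children, and the co-parents of R.
R's parents: E, J, N.
R's children: T.
Parents of each child, excluding R:
  parents(T) \ {R} = {D, E, J, N, Q}.
MB(R) = {D, E, J, N, Q, T}, which has 6 nodes.

6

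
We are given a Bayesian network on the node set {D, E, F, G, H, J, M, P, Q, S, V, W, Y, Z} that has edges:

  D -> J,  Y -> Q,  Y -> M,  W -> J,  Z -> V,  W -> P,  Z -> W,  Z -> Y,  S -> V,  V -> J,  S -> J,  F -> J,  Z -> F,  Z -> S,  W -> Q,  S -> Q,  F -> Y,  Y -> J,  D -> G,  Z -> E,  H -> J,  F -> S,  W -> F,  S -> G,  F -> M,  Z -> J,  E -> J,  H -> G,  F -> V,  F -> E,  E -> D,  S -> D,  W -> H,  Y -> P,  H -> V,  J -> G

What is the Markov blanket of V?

Pa(V) = {F, H, S, Z}.
V's children: J.
Co-parents of V (other parents of its children):
  J's other parents are D, E, F, H, S, W, Y, Z.
MB(V) = {D, E, F, H, J, S, W, Y, Z}.

{D, E, F, H, J, S, W, Y, Z}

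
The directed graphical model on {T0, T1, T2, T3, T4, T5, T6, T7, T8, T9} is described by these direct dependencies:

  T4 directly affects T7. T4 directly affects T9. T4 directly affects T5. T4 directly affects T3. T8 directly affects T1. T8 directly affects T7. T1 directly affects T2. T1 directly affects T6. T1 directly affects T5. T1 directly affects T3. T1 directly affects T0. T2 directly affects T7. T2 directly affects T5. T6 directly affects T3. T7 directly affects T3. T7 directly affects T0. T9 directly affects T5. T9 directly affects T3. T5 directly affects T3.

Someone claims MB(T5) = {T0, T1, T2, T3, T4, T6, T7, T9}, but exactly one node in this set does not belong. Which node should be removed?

A node's Markov blanket = Pa ∪ Ch ∪ (parents of Ch other than the node itself).
T5's parents: T1, T2, T4, T9.
Children of T5: T3.
Co-parents of T5 (other parents of its children):
  T3's other parents are T1, T4, T6, T7, T9.
MB(T5) = {T1, T2, T3, T4, T6, T7, T9}.
T0 is neither a parent, child, nor co-parent of T5, so it does not belong.

T0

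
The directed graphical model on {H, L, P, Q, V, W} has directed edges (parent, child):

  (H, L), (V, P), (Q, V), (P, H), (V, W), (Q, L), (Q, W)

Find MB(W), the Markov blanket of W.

A node's Markov blanket = Pa ∪ Ch ∪ (parents of Ch other than the node itself).
Pa(W) = {Q, V}.
Ch(W) = {}.
With no children, W has no spouses; the co-parent set is empty.
So the Markov blanket of W is {Q, V}.

{Q, V}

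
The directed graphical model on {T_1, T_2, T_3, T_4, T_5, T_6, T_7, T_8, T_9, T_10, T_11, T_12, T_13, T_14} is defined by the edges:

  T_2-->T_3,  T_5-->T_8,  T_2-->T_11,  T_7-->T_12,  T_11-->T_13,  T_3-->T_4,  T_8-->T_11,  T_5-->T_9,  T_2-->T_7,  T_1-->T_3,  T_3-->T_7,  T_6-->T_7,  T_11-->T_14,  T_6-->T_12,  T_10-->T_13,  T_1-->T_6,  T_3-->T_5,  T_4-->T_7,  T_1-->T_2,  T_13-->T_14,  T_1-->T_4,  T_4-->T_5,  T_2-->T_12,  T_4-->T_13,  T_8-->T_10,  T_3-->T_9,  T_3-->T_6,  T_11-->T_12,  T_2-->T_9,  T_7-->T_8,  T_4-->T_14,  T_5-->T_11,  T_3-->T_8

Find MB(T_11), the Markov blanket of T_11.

Parents of T_11: T_2, T_5, T_8.
Children of T_11: T_12, T_13, T_14.
For each child, the remaining parents (spouses of T_11):
  T_12: T_2, T_6, T_7
  T_13: T_4, T_10
  T_14: T_4, T_13
MB(T_11) = {T_2, T_4, T_5, T_6, T_7, T_8, T_10, T_12, T_13, T_14}.

{T_2, T_4, T_5, T_6, T_7, T_8, T_10, T_12, T_13, T_14}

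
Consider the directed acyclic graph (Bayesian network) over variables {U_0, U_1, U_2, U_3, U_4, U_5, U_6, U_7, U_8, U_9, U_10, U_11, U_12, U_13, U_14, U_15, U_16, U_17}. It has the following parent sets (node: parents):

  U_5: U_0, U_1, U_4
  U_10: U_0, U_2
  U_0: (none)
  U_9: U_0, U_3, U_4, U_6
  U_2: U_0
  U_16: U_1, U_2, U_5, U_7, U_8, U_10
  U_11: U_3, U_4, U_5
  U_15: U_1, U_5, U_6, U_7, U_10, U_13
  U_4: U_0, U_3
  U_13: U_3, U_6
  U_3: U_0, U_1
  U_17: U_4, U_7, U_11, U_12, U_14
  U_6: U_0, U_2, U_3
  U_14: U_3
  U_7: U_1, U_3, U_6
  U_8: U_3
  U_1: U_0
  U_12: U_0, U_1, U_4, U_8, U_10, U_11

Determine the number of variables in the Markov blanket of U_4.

Pa(U_4) = {U_0, U_3}.
Children of U_4: U_5, U_9, U_11, U_12, U_17.
Co-parents of U_4 (other parents of its children):
  parents(U_5) \ {U_4} = {U_0, U_1}.
  parents(U_9) \ {U_4} = {U_0, U_3, U_6}.
  U_11's other parents are U_3, U_5.
  parents(U_12) \ {U_4} = {U_0, U_1, U_8, U_10, U_11}.
  U_17 also has parents U_7, U_11, U_12, U_14.
MB(U_4) = {U_0, U_1, U_3, U_5, U_6, U_7, U_8, U_9, U_10, U_11, U_12, U_14, U_17}, which has 13 nodes.

13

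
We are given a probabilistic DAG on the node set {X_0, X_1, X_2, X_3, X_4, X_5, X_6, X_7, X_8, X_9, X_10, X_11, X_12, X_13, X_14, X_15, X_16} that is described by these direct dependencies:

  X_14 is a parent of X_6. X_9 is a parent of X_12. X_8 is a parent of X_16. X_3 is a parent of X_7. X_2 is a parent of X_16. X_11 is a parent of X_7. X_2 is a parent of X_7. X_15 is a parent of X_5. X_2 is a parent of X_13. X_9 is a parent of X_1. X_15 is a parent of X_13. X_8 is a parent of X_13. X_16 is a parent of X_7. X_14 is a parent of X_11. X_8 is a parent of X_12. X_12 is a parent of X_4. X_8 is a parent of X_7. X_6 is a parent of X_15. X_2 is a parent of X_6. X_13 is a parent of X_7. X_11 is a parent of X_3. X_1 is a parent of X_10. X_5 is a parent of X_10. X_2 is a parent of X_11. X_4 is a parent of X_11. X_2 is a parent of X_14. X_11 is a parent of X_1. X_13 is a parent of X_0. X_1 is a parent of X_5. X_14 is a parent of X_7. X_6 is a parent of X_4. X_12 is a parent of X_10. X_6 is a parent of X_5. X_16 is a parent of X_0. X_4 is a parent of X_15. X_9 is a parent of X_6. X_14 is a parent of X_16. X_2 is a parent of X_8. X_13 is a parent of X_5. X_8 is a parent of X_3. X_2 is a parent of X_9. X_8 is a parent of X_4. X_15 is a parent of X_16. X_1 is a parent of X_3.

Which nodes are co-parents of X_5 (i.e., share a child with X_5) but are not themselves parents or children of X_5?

Children of X_5: X_10.
  X_10's other parents are X_1, X_12.
Excluding nodes already adjacent to X_5 (X_1, X_6, X_10, X_13, X_15), the co-parent-only contribution is {X_12}.

{X_12}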